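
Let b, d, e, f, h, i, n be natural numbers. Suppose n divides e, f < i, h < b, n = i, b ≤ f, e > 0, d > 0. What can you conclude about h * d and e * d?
h * d < e * d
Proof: h < b and b ≤ f, thus h < f. f < i, so h < i. n divides e and e > 0, hence n ≤ e. Since n = i, i ≤ e. Since h < i, h < e. Since d > 0, by multiplying by a positive, h * d < e * d.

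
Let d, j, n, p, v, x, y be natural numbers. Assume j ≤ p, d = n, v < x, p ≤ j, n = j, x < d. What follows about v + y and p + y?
v + y < p + y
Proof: d = n and n = j, therefore d = j. j ≤ p and p ≤ j, thus j = p. d = j, so d = p. v < x and x < d, thus v < d. Since d = p, v < p. Then v + y < p + y.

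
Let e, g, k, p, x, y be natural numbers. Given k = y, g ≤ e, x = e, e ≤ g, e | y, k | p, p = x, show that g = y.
g ≤ e and e ≤ g, therefore g = e. Since p = x and k | p, k | x. Since x = e, k | e. Because k = y, y | e. Since e | y, e = y. g = e, so g = y.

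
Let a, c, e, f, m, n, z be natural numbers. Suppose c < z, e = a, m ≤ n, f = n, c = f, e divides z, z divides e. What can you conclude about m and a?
m < a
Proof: Because z divides e and e divides z, z = e. e = a, so z = a. Because c = f and f = n, c = n. Since c < z, n < z. z = a, so n < a. Since m ≤ n, m < a.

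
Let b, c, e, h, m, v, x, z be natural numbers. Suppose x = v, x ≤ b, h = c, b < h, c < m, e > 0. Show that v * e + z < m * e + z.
x = v and x ≤ b, thus v ≤ b. h = c and b < h, hence b < c. c < m, so b < m. Because v ≤ b, v < m. Since e > 0, v * e < m * e. Then v * e + z < m * e + z.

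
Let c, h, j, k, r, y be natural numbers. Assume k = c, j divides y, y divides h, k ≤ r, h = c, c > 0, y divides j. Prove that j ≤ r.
From y divides j and j divides y, y = j. Because h = c and y divides h, y divides c. y = j, so j divides c. c > 0, so j ≤ c. k = c and k ≤ r, so c ≤ r. Since j ≤ c, j ≤ r.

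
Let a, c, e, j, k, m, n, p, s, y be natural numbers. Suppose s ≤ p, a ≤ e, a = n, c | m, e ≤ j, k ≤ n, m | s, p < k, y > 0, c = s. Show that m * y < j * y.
c = s and c | m, thus s | m. Since m | s, s = m. Because p < k and k ≤ n, p < n. Since s ≤ p, s < n. Since s = m, m < n. a = n and a ≤ e, hence n ≤ e. e ≤ j, so n ≤ j. Since m < n, m < j. Since y > 0, m * y < j * y.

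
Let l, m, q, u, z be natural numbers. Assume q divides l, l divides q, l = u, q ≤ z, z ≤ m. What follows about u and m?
u ≤ m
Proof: q divides l and l divides q, thus q = l. From l = u, q = u. q ≤ z, so u ≤ z. Since z ≤ m, u ≤ m.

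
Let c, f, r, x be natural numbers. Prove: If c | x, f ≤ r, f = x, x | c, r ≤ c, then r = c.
Because x | c and c | x, x = c. Since f = x, f = c. Since f ≤ r, c ≤ r. Since r ≤ c, c = r. Then r = c.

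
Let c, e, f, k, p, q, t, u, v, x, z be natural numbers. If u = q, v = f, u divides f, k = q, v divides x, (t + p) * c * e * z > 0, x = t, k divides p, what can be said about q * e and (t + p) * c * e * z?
q * e ≤ (t + p) * c * e * z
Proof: u = q and u divides f, hence q divides f. Since v = f and v divides x, f divides x. Because q divides f, q divides x. x = t, so q divides t. k = q and k divides p, so q divides p. q divides t, so q divides t + p. Then q divides (t + p) * c. Then q * e divides (t + p) * c * e. Then q * e divides (t + p) * c * e * z. Because (t + p) * c * e * z > 0, q * e ≤ (t + p) * c * e * z.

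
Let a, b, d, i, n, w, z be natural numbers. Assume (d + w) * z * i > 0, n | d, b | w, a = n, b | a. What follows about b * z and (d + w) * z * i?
b * z ≤ (d + w) * z * i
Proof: a = n and b | a, hence b | n. Since n | d, b | d. b | w, so b | d + w. Then b * z | (d + w) * z. Then b * z | (d + w) * z * i. Since (d + w) * z * i > 0, b * z ≤ (d + w) * z * i.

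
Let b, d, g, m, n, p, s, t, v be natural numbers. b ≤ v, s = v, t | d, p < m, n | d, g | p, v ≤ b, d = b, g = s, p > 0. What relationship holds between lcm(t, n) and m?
lcm(t, n) < m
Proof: t | d and n | d, thus lcm(t, n) | d. Since d = b, lcm(t, n) | b. g = s and s = v, thus g = v. v ≤ b and b ≤ v, therefore v = b. From g = v, g = b. From g | p, b | p. Since lcm(t, n) | b, lcm(t, n) | p. p > 0, so lcm(t, n) ≤ p. From p < m, lcm(t, n) < m.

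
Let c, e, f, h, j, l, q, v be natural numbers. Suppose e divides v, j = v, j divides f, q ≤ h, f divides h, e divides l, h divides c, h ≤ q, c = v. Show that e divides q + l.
j divides f and f divides h, so j divides h. Because j = v, v divides h. c = v and h divides c, so h divides v. v divides h, so v = h. Since h ≤ q and q ≤ h, h = q. v = h, so v = q. e divides v, so e divides q. e divides l, so e divides q + l.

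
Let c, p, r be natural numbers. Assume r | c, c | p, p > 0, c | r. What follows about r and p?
r ≤ p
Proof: c | r and r | c, thus c = r. From c | p and p > 0, c ≤ p. Since c = r, r ≤ p.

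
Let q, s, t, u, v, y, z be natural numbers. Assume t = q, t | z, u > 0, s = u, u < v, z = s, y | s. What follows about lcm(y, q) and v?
lcm(y, q) < v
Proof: z = s and t | z, therefore t | s. t = q, so q | s. Since y | s, lcm(y, q) | s. s = u, so lcm(y, q) | u. Since u > 0, lcm(y, q) ≤ u. Since u < v, lcm(y, q) < v.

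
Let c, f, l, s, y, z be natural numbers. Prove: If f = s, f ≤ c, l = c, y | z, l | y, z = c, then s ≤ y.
l = c and l | y, so c | y. z = c and y | z, hence y | c. Since c | y, c = y. Because f = s and f ≤ c, s ≤ c. c = y, so s ≤ y.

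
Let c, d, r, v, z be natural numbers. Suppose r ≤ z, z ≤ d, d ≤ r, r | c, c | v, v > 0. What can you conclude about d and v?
d ≤ v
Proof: r ≤ z and z ≤ d, hence r ≤ d. Since d ≤ r, r = d. r | c and c | v, thus r | v. r = d, so d | v. v > 0, so d ≤ v.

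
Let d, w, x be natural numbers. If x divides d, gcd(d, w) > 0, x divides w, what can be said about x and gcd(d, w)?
x ≤ gcd(d, w)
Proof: x divides d and x divides w, so x divides gcd(d, w). gcd(d, w) > 0, so x ≤ gcd(d, w).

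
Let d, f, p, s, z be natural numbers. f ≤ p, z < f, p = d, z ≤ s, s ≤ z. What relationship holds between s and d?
s < d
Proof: z ≤ s and s ≤ z, hence z = s. z < f, so s < f. p = d and f ≤ p, thus f ≤ d. Since s < f, s < d.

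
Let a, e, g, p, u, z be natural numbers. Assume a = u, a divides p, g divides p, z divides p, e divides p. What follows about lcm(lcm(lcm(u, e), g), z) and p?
lcm(lcm(lcm(u, e), g), z) divides p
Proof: a = u and a divides p, thus u divides p. Since e divides p, lcm(u, e) divides p. Because g divides p, lcm(lcm(u, e), g) divides p. Since z divides p, lcm(lcm(lcm(u, e), g), z) divides p.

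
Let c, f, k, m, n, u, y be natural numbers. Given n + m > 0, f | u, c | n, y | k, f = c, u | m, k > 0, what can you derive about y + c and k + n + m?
y + c ≤ k + n + m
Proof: Because y | k and k > 0, y ≤ k. f | u and u | m, so f | m. f = c, so c | m. Since c | n, c | n + m. n + m > 0, so c ≤ n + m. Since y ≤ k, y + c ≤ k + n + m.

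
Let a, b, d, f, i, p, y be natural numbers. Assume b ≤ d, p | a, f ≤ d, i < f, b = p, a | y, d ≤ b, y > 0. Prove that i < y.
From d ≤ b and b ≤ d, d = b. b = p, so d = p. Since f ≤ d, f ≤ p. Since p | a and a | y, p | y. y > 0, so p ≤ y. f ≤ p, so f ≤ y. i < f, so i < y.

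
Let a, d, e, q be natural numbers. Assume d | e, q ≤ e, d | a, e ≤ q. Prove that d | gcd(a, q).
e ≤ q and q ≤ e, therefore e = q. d | e, so d | q. d | a, so d | gcd(a, q).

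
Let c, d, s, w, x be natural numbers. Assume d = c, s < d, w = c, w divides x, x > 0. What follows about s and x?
s < x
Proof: d = c and s < d, therefore s < c. w = c and w divides x, hence c divides x. From x > 0, c ≤ x. s < c, so s < x.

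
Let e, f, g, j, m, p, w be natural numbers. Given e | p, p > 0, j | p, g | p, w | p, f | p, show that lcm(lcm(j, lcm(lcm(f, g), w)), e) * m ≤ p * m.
f | p and g | p, so lcm(f, g) | p. Since w | p, lcm(lcm(f, g), w) | p. From j | p, lcm(j, lcm(lcm(f, g), w)) | p. Because e | p, lcm(lcm(j, lcm(lcm(f, g), w)), e) | p. Since p > 0, lcm(lcm(j, lcm(lcm(f, g), w)), e) ≤ p. Then lcm(lcm(j, lcm(lcm(f, g), w)), e) * m ≤ p * m.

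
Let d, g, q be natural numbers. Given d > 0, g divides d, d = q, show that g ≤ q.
g divides d and d > 0, so g ≤ d. d = q, so g ≤ q.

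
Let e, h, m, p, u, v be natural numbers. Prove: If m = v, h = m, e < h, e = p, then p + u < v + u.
h = m and m = v, so h = v. Because e < h, e < v. e = p, so p < v. Then p + u < v + u.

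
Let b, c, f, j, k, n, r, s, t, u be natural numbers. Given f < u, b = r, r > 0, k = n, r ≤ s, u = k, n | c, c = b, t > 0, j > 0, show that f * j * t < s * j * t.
u = k and k = n, so u = n. Since f < u, f < n. Since c = b and n | c, n | b. Since b = r, n | r. Since r > 0, n ≤ r. Since r ≤ s, n ≤ s. f < n, so f < s. j > 0, so f * j < s * j. t > 0, so f * j * t < s * j * t.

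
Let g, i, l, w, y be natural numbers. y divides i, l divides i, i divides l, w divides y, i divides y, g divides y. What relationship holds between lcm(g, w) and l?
lcm(g, w) divides l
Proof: y divides i and i divides y, so y = i. Since i divides l and l divides i, i = l. y = i, so y = l. Since g divides y and w divides y, lcm(g, w) divides y. y = l, so lcm(g, w) divides l.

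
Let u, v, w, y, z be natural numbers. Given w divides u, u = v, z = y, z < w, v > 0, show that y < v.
z = y and z < w, so y < w. Because u = v and w divides u, w divides v. Since v > 0, w ≤ v. Since y < w, y < v.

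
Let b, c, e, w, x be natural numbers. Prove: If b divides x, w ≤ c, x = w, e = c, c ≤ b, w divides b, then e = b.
x = w and b divides x, so b divides w. w divides b, so w = b. Since w ≤ c, b ≤ c. c ≤ b, so c = b. e = c, so e = b.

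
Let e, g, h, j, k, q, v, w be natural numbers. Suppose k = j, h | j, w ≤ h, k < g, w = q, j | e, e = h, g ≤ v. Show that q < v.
e = h and j | e, so j | h. Since h | j, h = j. w = q and w ≤ h, so q ≤ h. Since h = j, q ≤ j. k = j and k < g, thus j < g. q ≤ j, so q < g. g ≤ v, so q < v.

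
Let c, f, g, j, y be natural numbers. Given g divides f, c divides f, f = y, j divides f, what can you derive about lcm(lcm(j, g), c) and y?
lcm(lcm(j, g), c) divides y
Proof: From j divides f and g divides f, lcm(j, g) divides f. Since c divides f, lcm(lcm(j, g), c) divides f. Since f = y, lcm(lcm(j, g), c) divides y.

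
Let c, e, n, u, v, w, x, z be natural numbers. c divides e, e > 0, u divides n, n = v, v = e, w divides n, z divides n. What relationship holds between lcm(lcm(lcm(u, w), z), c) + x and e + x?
lcm(lcm(lcm(u, w), z), c) + x ≤ e + x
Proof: n = v and v = e, thus n = e. u divides n and w divides n, hence lcm(u, w) divides n. z divides n, so lcm(lcm(u, w), z) divides n. Since n = e, lcm(lcm(u, w), z) divides e. From c divides e, lcm(lcm(lcm(u, w), z), c) divides e. e > 0, so lcm(lcm(lcm(u, w), z), c) ≤ e. Then lcm(lcm(lcm(u, w), z), c) + x ≤ e + x.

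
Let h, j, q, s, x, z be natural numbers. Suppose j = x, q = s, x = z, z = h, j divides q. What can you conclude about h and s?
h divides s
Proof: Because j = x and x = z, j = z. z = h, so j = h. j divides q, so h divides q. Because q = s, h divides s.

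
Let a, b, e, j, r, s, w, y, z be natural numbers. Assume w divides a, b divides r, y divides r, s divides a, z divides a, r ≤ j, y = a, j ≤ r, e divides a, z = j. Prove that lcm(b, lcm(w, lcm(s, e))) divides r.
Because y = a and y divides r, a divides r. j ≤ r and r ≤ j, hence j = r. z = j, so z = r. z divides a, so r divides a. Since a divides r, a = r. s divides a and e divides a, so lcm(s, e) divides a. Since w divides a, lcm(w, lcm(s, e)) divides a. Since a = r, lcm(w, lcm(s, e)) divides r. b divides r, so lcm(b, lcm(w, lcm(s, e))) divides r.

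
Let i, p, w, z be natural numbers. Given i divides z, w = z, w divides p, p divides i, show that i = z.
From w = z and w divides p, z divides p. Since p divides i, z divides i. i divides z, so i = z.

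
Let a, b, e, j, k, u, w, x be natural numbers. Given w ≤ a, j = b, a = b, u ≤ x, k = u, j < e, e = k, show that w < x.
a = b and w ≤ a, hence w ≤ b. Since e = k and k = u, e = u. j = b and j < e, therefore b < e. Since e = u, b < u. u ≤ x, so b < x. Since w ≤ b, w < x.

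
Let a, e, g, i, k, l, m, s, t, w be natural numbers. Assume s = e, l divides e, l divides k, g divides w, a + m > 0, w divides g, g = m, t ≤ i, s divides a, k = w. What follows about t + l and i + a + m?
t + l ≤ i + a + m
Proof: s = e and s divides a, thus e divides a. l divides e, so l divides a. Because w divides g and g divides w, w = g. k = w, so k = g. Since l divides k, l divides g. g = m, so l divides m. l divides a, so l divides a + m. a + m > 0, so l ≤ a + m. t ≤ i, so t + l ≤ i + a + m.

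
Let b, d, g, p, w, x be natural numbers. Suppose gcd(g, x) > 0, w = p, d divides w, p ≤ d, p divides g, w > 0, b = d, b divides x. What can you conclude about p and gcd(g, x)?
p ≤ gcd(g, x)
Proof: d divides w and w > 0, so d ≤ w. w = p, so d ≤ p. Since p ≤ d, d = p. From b = d and b divides x, d divides x. Since d = p, p divides x. p divides g, so p divides gcd(g, x). gcd(g, x) > 0, so p ≤ gcd(g, x).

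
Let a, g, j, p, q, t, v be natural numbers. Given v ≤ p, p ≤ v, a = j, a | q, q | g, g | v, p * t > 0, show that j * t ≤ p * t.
Since v ≤ p and p ≤ v, v = p. a | q and q | g, therefore a | g. Since g | v, a | v. Since a = j, j | v. v = p, so j | p. Then j * t | p * t. p * t > 0, so j * t ≤ p * t.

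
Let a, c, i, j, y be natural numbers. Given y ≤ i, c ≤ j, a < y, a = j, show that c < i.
a < y and y ≤ i, hence a < i. Since a = j, j < i. c ≤ j, so c < i.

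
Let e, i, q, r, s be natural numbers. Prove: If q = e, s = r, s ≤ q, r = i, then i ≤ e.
s = r and r = i, therefore s = i. q = e and s ≤ q, so s ≤ e. s = i, so i ≤ e.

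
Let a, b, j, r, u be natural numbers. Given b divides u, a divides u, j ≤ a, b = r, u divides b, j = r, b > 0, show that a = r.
j = r and j ≤ a, so r ≤ a. u divides b and b divides u, therefore u = b. a divides u, so a divides b. b > 0, so a ≤ b. Since b = r, a ≤ r. r ≤ a, so r = a. Then a = r.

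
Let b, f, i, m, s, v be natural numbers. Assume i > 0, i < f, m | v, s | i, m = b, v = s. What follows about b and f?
b < f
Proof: From v = s and m | v, m | s. s | i, so m | i. m = b, so b | i. Since i > 0, b ≤ i. From i < f, b < f.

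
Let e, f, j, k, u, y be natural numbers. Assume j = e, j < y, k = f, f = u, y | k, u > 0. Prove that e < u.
j = e and j < y, so e < y. From k = f and f = u, k = u. Since y | k, y | u. u > 0, so y ≤ u. e < y, so e < u.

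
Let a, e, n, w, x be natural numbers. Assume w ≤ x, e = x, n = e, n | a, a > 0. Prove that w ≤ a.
Since n = e and n | a, e | a. e = x, so x | a. a > 0, so x ≤ a. Because w ≤ x, w ≤ a.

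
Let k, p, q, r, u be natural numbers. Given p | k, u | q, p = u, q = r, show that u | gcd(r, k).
Since q = r and u | q, u | r. From p = u and p | k, u | k. Since u | r, u | gcd(r, k).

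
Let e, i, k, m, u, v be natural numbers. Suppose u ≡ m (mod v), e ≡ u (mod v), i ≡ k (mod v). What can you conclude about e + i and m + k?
e + i ≡ m + k (mod v)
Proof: Since e ≡ u (mod v) and u ≡ m (mod v), e ≡ m (mod v). Combined with i ≡ k (mod v), by adding congruences, e + i ≡ m + k (mod v).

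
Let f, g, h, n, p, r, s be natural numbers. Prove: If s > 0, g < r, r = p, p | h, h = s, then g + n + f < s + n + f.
From r = p and g < r, g < p. h = s and p | h, therefore p | s. s > 0, so p ≤ s. g < p, so g < s. Then g + n < s + n. Then g + n + f < s + n + f.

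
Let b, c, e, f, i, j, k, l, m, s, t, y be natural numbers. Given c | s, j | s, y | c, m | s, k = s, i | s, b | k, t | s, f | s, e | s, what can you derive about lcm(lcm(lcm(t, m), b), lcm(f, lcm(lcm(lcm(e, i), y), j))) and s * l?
lcm(lcm(lcm(t, m), b), lcm(f, lcm(lcm(lcm(e, i), y), j))) | s * l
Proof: t | s and m | s, therefore lcm(t, m) | s. k = s and b | k, hence b | s. lcm(t, m) | s, so lcm(lcm(t, m), b) | s. e | s and i | s, hence lcm(e, i) | s. y | c and c | s, hence y | s. Since lcm(e, i) | s, lcm(lcm(e, i), y) | s. Since j | s, lcm(lcm(lcm(e, i), y), j) | s. Since f | s, lcm(f, lcm(lcm(lcm(e, i), y), j)) | s. lcm(lcm(t, m), b) | s, so lcm(lcm(lcm(t, m), b), lcm(f, lcm(lcm(lcm(e, i), y), j))) | s. Then lcm(lcm(lcm(t, m), b), lcm(f, lcm(lcm(lcm(e, i), y), j))) | s * l.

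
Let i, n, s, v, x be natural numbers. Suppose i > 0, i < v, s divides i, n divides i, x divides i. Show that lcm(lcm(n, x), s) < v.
n divides i and x divides i, therefore lcm(n, x) divides i. Because s divides i, lcm(lcm(n, x), s) divides i. From i > 0, lcm(lcm(n, x), s) ≤ i. i < v, so lcm(lcm(n, x), s) < v.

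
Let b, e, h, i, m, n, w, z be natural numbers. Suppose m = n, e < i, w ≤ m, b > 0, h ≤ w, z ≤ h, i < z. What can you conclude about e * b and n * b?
e * b < n * b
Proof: i < z and z ≤ h, hence i < h. Since e < i, e < h. h ≤ w and w ≤ m, thus h ≤ m. Because m = n, h ≤ n. Because e < h, e < n. b > 0, so e * b < n * b.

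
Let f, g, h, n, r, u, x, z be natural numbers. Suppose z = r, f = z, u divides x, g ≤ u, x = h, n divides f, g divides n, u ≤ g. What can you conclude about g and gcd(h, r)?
g divides gcd(h, r)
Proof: u ≤ g and g ≤ u, therefore u = g. x = h and u divides x, so u divides h. Since u = g, g divides h. f = z and z = r, so f = r. g divides n and n divides f, therefore g divides f. f = r, so g divides r. Since g divides h, g divides gcd(h, r).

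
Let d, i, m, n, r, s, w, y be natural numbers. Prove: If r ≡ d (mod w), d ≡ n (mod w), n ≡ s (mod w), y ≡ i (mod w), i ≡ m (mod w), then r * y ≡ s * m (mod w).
r ≡ d (mod w) and d ≡ n (mod w), so r ≡ n (mod w). Since n ≡ s (mod w), r ≡ s (mod w). y ≡ i (mod w) and i ≡ m (mod w), hence y ≡ m (mod w). r ≡ s (mod w), so r * y ≡ s * m (mod w).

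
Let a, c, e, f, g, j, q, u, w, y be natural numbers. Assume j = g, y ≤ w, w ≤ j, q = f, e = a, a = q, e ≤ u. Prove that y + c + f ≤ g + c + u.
y ≤ w and w ≤ j, hence y ≤ j. j = g, so y ≤ g. Then y + c ≤ g + c. e = a and a = q, so e = q. Since e ≤ u, q ≤ u. Since q = f, f ≤ u. Since y + c ≤ g + c, y + c + f ≤ g + c + u.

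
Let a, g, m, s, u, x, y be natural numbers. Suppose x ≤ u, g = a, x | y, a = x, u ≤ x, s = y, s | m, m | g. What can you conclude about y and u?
y = u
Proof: From g = a and a = x, g = x. s = y and s | m, thus y | m. From m | g, y | g. Since g = x, y | x. x | y, so y = x. Because x ≤ u and u ≤ x, x = u. Since y = x, y = u.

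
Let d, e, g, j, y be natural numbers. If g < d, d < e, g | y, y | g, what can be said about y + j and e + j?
y + j < e + j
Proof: g | y and y | g, hence g = y. From g < d and d < e, g < e. Since g = y, y < e. Then y + j < e + j.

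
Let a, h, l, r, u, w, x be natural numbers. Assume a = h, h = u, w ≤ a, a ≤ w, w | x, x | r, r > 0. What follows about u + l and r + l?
u + l ≤ r + l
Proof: a = h and h = u, hence a = u. Since w ≤ a and a ≤ w, w = a. Since w | x and x | r, w | r. Since w = a, a | r. a = u, so u | r. Since r > 0, u ≤ r. Then u + l ≤ r + l.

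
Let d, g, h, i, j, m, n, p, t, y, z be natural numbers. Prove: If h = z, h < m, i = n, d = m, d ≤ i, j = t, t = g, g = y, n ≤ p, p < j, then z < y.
h = z and h < m, therefore z < m. d = m and d ≤ i, thus m ≤ i. Since i = n, m ≤ n. Since z < m, z < n. j = t and t = g, so j = g. Since g = y, j = y. Because n ≤ p and p < j, n < j. Since j = y, n < y. z < n, so z < y.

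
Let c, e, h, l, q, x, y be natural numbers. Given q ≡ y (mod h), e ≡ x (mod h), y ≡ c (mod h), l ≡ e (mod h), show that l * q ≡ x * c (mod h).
l ≡ e (mod h) and e ≡ x (mod h), hence l ≡ x (mod h). Since q ≡ y (mod h) and y ≡ c (mod h), q ≡ c (mod h). Since l ≡ x (mod h), by multiplying congruences, l * q ≡ x * c (mod h).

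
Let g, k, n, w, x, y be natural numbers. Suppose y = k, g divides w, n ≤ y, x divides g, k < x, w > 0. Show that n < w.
y = k and n ≤ y, therefore n ≤ k. Because x divides g and g divides w, x divides w. w > 0, so x ≤ w. Since k < x, k < w. Since n ≤ k, n < w.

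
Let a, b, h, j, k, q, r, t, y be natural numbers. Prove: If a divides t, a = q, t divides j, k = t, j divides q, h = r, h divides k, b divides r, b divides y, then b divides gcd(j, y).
a = q and a divides t, therefore q divides t. From j divides q, j divides t. t divides j, so t = j. k = t, so k = j. h = r and h divides k, so r divides k. Since b divides r, b divides k. k = j, so b divides j. b divides y, so b divides gcd(j, y).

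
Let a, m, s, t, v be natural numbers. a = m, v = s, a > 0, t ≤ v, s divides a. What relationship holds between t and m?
t ≤ m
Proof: Since v = s and t ≤ v, t ≤ s. From s divides a and a > 0, s ≤ a. Since t ≤ s, t ≤ a. a = m, so t ≤ m.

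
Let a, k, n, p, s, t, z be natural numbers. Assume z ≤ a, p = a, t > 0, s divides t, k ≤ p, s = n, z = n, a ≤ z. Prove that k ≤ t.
Since a ≤ z and z ≤ a, a = z. Since p = a, p = z. z = n, so p = n. Since k ≤ p, k ≤ n. s = n and s divides t, thus n divides t. Since t > 0, n ≤ t. k ≤ n, so k ≤ t.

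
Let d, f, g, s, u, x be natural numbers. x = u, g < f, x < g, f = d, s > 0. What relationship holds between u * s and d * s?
u * s < d * s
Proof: f = d and g < f, hence g < d. x < g, so x < d. From x = u, u < d. Since s > 0, by multiplying by a positive, u * s < d * s.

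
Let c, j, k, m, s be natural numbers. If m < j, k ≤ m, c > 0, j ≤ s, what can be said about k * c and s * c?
k * c < s * c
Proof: k ≤ m and m < j, so k < j. j ≤ s, so k < s. c > 0, so k * c < s * c.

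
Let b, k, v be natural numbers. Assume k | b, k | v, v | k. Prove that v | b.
Since k | v and v | k, k = v. Since k | b, v | b.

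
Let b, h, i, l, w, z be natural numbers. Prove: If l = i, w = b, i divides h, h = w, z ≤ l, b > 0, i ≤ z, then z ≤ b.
l = i and z ≤ l, so z ≤ i. i ≤ z, so i = z. Since h = w and w = b, h = b. i divides h, so i divides b. i = z, so z divides b. b > 0, so z ≤ b.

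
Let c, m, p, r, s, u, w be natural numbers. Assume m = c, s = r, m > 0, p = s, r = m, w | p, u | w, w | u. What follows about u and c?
u ≤ c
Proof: s = r and r = m, so s = m. Since p = s, p = m. From w | u and u | w, w = u. w | p, so u | p. Since p = m, u | m. Since m > 0, u ≤ m. m = c, so u ≤ c.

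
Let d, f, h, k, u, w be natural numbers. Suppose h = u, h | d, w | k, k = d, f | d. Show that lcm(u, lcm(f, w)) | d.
h = u and h | d, therefore u | d. k = d and w | k, hence w | d. Since f | d, lcm(f, w) | d. Since u | d, lcm(u, lcm(f, w)) | d.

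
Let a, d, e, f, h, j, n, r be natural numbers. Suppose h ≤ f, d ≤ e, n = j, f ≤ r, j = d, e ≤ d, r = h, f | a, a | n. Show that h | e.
r = h and f ≤ r, thus f ≤ h. Because h ≤ f, f = h. n = j and j = d, hence n = d. From d ≤ e and e ≤ d, d = e. Since n = d, n = e. f | a and a | n, therefore f | n. Since n = e, f | e. Since f = h, h | e.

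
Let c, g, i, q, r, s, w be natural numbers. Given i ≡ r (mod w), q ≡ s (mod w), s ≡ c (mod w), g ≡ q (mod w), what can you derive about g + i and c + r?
g + i ≡ c + r (mod w)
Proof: g ≡ q (mod w) and q ≡ s (mod w), so g ≡ s (mod w). Since s ≡ c (mod w), g ≡ c (mod w). Since i ≡ r (mod w), by adding congruences, g + i ≡ c + r (mod w).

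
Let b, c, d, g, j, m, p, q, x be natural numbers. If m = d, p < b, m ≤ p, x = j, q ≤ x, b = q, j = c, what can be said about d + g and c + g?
d + g < c + g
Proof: From m = d and m ≤ p, d ≤ p. b = q and p < b, therefore p < q. x = j and j = c, thus x = c. Because q ≤ x, q ≤ c. Since p < q, p < c. Since d ≤ p, d < c. Then d + g < c + g.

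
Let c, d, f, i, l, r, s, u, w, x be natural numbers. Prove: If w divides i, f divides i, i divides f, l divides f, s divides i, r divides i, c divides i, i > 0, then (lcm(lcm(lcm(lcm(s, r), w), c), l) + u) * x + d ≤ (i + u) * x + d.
From s divides i and r divides i, lcm(s, r) divides i. Because w divides i, lcm(lcm(s, r), w) divides i. From c divides i, lcm(lcm(lcm(s, r), w), c) divides i. Because f divides i and i divides f, f = i. From l divides f, l divides i. Since lcm(lcm(lcm(s, r), w), c) divides i, lcm(lcm(lcm(lcm(s, r), w), c), l) divides i. i > 0, so lcm(lcm(lcm(lcm(s, r), w), c), l) ≤ i. Then lcm(lcm(lcm(lcm(s, r), w), c), l) + u ≤ i + u. By multiplying by a non-negative, (lcm(lcm(lcm(lcm(s, r), w), c), l) + u) * x ≤ (i + u) * x. Then (lcm(lcm(lcm(lcm(s, r), w), c), l) + u) * x + d ≤ (i + u) * x + d.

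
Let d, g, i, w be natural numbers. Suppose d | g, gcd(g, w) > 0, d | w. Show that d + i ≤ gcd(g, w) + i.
Since d | g and d | w, d | gcd(g, w). gcd(g, w) > 0, so d ≤ gcd(g, w). Then d + i ≤ gcd(g, w) + i.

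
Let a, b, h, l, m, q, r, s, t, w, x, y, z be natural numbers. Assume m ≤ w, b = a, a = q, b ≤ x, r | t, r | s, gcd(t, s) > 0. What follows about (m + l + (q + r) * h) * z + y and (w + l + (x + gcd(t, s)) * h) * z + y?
(m + l + (q + r) * h) * z + y ≤ (w + l + (x + gcd(t, s)) * h) * z + y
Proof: m ≤ w, hence m + l ≤ w + l. b = a and a = q, so b = q. b ≤ x, so q ≤ x. Since r | t and r | s, r | gcd(t, s). Since gcd(t, s) > 0, r ≤ gcd(t, s). q ≤ x, so q + r ≤ x + gcd(t, s). Then (q + r) * h ≤ (x + gcd(t, s)) * h. Since m + l ≤ w + l, m + l + (q + r) * h ≤ w + l + (x + gcd(t, s)) * h. Then (m + l + (q + r) * h) * z ≤ (w + l + (x + gcd(t, s)) * h) * z. Then (m + l + (q + r) * h) * z + y ≤ (w + l + (x + gcd(t, s)) * h) * z + y.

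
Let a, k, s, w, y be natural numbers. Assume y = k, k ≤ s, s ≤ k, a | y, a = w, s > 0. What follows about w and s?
w ≤ s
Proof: Since k ≤ s and s ≤ k, k = s. y = k and a | y, so a | k. k = s, so a | s. a = w, so w | s. From s > 0, w ≤ s.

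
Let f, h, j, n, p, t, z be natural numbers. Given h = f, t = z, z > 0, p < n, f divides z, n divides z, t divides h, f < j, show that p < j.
n divides z and z > 0, so n ≤ z. Because h = f and t divides h, t divides f. t = z, so z divides f. f divides z, so f = z. f < j, so z < j. Since n ≤ z, n < j. p < n, so p < j.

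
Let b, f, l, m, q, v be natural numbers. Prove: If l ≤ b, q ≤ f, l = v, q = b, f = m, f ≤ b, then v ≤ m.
From q = b and q ≤ f, b ≤ f. f ≤ b, so b = f. f = m, so b = m. l ≤ b, so l ≤ m. Since l = v, v ≤ m.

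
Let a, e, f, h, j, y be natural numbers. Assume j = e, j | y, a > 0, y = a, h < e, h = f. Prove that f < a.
Since h = f and h < e, f < e. y = a and j | y, therefore j | a. Since j = e, e | a. From a > 0, e ≤ a. Since f < e, f < a.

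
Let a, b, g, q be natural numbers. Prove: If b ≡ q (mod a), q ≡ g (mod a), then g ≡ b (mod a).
b ≡ q (mod a) and q ≡ g (mod a), therefore b ≡ g (mod a). Then g ≡ b (mod a).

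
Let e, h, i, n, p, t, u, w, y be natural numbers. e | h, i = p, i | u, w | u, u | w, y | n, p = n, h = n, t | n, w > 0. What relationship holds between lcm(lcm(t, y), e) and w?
lcm(lcm(t, y), e) ≤ w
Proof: t | n and y | n, so lcm(t, y) | n. Because h = n and e | h, e | n. From lcm(t, y) | n, lcm(lcm(t, y), e) | n. u | w and w | u, hence u = w. i = p and i | u, hence p | u. u = w, so p | w. p = n, so n | w. From lcm(lcm(t, y), e) | n, lcm(lcm(t, y), e) | w. w > 0, so lcm(lcm(t, y), e) ≤ w.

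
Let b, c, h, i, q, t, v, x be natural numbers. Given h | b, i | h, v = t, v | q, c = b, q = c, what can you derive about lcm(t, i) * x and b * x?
lcm(t, i) * x | b * x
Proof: q = c and c = b, hence q = b. v = t and v | q, so t | q. q = b, so t | b. i | h and h | b, so i | b. Since t | b, lcm(t, i) | b. Then lcm(t, i) * x | b * x.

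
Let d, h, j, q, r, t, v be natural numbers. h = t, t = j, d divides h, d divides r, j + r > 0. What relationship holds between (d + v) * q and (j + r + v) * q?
(d + v) * q ≤ (j + r + v) * q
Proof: h = t and t = j, thus h = j. Since d divides h, d divides j. d divides r, so d divides j + r. j + r > 0, so d ≤ j + r. Then d + v ≤ j + r + v. By multiplying by a non-negative, (d + v) * q ≤ (j + r + v) * q.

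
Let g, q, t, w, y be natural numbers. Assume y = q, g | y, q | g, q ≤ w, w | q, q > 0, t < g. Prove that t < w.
Because y = q and g | y, g | q. q | g, so g = q. Because w | q and q > 0, w ≤ q. Since q ≤ w, q = w. Because g = q, g = w. Since t < g, t < w.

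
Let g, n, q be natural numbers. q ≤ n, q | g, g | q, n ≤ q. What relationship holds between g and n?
g = n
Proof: n ≤ q and q ≤ n, so n = q. q | g and g | q, thus q = g. n = q, so n = g. Then g = n.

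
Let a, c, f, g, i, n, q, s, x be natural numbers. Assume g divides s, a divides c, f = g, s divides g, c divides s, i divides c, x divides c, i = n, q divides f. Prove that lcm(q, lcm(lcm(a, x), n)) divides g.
f = g and q divides f, therefore q divides g. a divides c and x divides c, thus lcm(a, x) divides c. i = n and i divides c, thus n divides c. lcm(a, x) divides c, so lcm(lcm(a, x), n) divides c. s divides g and g divides s, so s = g. c divides s, so c divides g. lcm(lcm(a, x), n) divides c, so lcm(lcm(a, x), n) divides g. q divides g, so lcm(q, lcm(lcm(a, x), n)) divides g.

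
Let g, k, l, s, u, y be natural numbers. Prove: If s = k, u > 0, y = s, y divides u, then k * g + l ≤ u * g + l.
y = s and s = k, so y = k. y divides u and u > 0, hence y ≤ u. Since y = k, k ≤ u. By multiplying by a non-negative, k * g ≤ u * g. Then k * g + l ≤ u * g + l.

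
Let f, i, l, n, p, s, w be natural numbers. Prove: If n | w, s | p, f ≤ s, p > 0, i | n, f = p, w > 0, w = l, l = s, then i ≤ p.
Because s | p and p > 0, s ≤ p. From f = p and f ≤ s, p ≤ s. s ≤ p, so s = p. Since w = l and l = s, w = s. i | n and n | w, hence i | w. From w > 0, i ≤ w. w = s, so i ≤ s. Since s = p, i ≤ p.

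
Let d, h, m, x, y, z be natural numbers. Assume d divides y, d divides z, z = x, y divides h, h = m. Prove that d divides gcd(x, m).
z = x and d divides z, thus d divides x. Since h = m and y divides h, y divides m. d divides y, so d divides m. d divides x, so d divides gcd(x, m).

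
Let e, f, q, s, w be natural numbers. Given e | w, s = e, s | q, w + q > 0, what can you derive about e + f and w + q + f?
e + f ≤ w + q + f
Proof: Since s = e and s | q, e | q. Since e | w, e | w + q. w + q > 0, so e ≤ w + q. Then e + f ≤ w + q + f.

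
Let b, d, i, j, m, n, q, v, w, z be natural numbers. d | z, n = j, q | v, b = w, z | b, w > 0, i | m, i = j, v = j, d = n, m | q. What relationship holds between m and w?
m ≤ w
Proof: i = j and i | m, therefore j | m. Since m | q and q | v, m | v. Since v = j, m | j. Since j | m, j = m. From d = n and n = j, d = j. From d | z and z | b, d | b. From d = j, j | b. From b = w, j | w. Since w > 0, j ≤ w. Since j = m, m ≤ w.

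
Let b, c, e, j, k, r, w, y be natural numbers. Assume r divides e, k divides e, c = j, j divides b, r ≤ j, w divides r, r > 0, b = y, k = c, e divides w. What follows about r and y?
r divides y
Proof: k = c and c = j, hence k = j. Since e divides w and w divides r, e divides r. r divides e, so e = r. Since k divides e, k divides r. r > 0, so k ≤ r. Since k = j, j ≤ r. From r ≤ j, j = r. b = y and j divides b, so j divides y. Since j = r, r divides y.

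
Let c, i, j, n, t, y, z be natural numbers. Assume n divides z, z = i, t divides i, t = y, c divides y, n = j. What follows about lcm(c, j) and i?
lcm(c, j) divides i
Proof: t = y and t divides i, hence y divides i. c divides y, so c divides i. From z = i and n divides z, n divides i. n = j, so j divides i. c divides i, so lcm(c, j) divides i.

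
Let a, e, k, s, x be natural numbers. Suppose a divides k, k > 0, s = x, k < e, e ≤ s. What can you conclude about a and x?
a < x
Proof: Because a divides k and k > 0, a ≤ k. k < e and e ≤ s, so k < s. Since s = x, k < x. a ≤ k, so a < x.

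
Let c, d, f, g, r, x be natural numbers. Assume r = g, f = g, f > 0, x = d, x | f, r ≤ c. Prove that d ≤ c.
Because x | f and f > 0, x ≤ f. Since x = d, d ≤ f. Because f = g, d ≤ g. Because r = g and r ≤ c, g ≤ c. Since d ≤ g, d ≤ c.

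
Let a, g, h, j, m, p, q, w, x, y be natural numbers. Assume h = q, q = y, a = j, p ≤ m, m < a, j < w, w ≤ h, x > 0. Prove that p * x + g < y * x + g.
h = q and q = y, therefore h = y. p ≤ m and m < a, therefore p < a. Since a = j, p < j. Because j < w and w ≤ h, j < h. Since p < j, p < h. h = y, so p < y. Since x > 0, p * x < y * x. Then p * x + g < y * x + g.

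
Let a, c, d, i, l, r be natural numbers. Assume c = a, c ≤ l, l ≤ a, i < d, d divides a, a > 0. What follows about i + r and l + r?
i + r < l + r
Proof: c = a and c ≤ l, hence a ≤ l. l ≤ a, so a = l. d divides a and a > 0, hence d ≤ a. Because i < d, i < a. Since a = l, i < l. Then i + r < l + r.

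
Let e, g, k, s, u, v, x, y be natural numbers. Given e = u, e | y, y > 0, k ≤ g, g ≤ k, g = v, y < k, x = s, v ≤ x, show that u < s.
e | y and y > 0, thus e ≤ y. e = u, so u ≤ y. k ≤ g and g ≤ k, therefore k = g. Since g = v, k = v. y < k, so y < v. Since u ≤ y, u < v. x = s and v ≤ x, thus v ≤ s. Since u < v, u < s.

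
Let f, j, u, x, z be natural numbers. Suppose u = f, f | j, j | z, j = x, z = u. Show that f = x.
z = u and j | z, so j | u. u = f, so j | f. Since f | j, f = j. j = x, so f = x.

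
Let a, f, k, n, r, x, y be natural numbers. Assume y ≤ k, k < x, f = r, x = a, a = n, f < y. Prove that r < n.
f = r and f < y, therefore r < y. x = a and k < x, so k < a. y ≤ k, so y < a. a = n, so y < n. Since r < y, r < n.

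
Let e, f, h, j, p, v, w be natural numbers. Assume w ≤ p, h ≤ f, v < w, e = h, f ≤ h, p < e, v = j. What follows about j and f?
j < f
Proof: h ≤ f and f ≤ h, thus h = f. e = h, so e = f. v = j and v < w, so j < w. w ≤ p and p < e, hence w < e. Since j < w, j < e. Since e = f, j < f.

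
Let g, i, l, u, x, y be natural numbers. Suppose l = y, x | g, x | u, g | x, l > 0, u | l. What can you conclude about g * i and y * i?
g * i ≤ y * i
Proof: From x | g and g | x, x = g. x | u and u | l, therefore x | l. From x = g, g | l. l > 0, so g ≤ l. Since l = y, g ≤ y. Then g * i ≤ y * i.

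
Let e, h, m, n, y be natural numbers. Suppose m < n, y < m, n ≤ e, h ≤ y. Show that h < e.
h ≤ y and y < m, so h < m. m < n, so h < n. Since n ≤ e, h < e.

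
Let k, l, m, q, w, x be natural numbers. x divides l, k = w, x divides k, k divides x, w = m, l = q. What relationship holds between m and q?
m divides q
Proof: Because k = w and w = m, k = m. x divides k and k divides x, so x = k. Because x divides l, k divides l. Since l = q, k divides q. Since k = m, m divides q.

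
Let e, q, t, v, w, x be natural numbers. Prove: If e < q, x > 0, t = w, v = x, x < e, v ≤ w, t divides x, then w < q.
v = x and v ≤ w, so x ≤ w. From t divides x and x > 0, t ≤ x. Because t = w, w ≤ x. x ≤ w, so x = w. Since x < e and e < q, x < q. x = w, so w < q.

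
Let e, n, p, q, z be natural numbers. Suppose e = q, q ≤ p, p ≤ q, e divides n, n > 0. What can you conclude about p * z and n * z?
p * z ≤ n * z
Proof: Because q ≤ p and p ≤ q, q = p. Since e = q, e = p. From e divides n and n > 0, e ≤ n. e = p, so p ≤ n. By multiplying by a non-negative, p * z ≤ n * z.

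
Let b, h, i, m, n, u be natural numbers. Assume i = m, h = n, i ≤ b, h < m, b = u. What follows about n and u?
n < u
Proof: h = n and h < m, thus n < m. Because i = m and i ≤ b, m ≤ b. Since n < m, n < b. Because b = u, n < u.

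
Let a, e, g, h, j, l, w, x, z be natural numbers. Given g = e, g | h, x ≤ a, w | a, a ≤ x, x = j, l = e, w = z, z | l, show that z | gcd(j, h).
Since a ≤ x and x ≤ a, a = x. Since x = j, a = j. w = z and w | a, therefore z | a. a = j, so z | j. l = e and z | l, thus z | e. g = e and g | h, thus e | h. Since z | e, z | h. Because z | j, z | gcd(j, h).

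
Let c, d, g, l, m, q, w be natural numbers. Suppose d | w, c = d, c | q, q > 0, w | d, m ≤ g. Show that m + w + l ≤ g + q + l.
From d | w and w | d, d = w. Since c = d, c = w. Since c | q and q > 0, c ≤ q. Since c = w, w ≤ q. Then w + l ≤ q + l. From m ≤ g, m + w + l ≤ g + q + l.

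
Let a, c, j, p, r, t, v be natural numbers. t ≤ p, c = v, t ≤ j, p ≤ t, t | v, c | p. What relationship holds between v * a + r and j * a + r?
v * a + r ≤ j * a + r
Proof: p ≤ t and t ≤ p, so p = t. c = v and c | p, therefore v | p. p = t, so v | t. Since t | v, t = v. Since t ≤ j, v ≤ j. Then v * a ≤ j * a. Then v * a + r ≤ j * a + r.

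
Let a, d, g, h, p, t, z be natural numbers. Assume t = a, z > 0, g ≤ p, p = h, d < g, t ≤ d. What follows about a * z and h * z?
a * z < h * z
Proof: t = a and t ≤ d, so a ≤ d. Because d < g and g ≤ p, d < p. p = h, so d < h. a ≤ d, so a < h. Because z > 0, by multiplying by a positive, a * z < h * z.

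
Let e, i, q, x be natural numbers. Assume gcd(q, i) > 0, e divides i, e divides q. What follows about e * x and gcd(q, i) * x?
e * x ≤ gcd(q, i) * x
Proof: e divides q and e divides i, so e divides gcd(q, i). From gcd(q, i) > 0, e ≤ gcd(q, i). By multiplying by a non-negative, e * x ≤ gcd(q, i) * x.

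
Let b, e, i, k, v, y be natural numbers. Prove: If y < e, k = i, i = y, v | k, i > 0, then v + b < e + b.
k = i and v | k, therefore v | i. From i > 0, v ≤ i. Since i = y, v ≤ y. y < e, so v < e. Then v + b < e + b.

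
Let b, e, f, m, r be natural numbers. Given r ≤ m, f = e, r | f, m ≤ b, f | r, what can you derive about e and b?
e ≤ b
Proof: r | f and f | r, therefore r = f. Since f = e, r = e. From r ≤ m and m ≤ b, r ≤ b. Since r = e, e ≤ b.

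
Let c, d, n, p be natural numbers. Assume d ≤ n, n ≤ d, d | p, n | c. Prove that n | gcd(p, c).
Since d ≤ n and n ≤ d, d = n. d | p, so n | p. n | c, so n | gcd(p, c).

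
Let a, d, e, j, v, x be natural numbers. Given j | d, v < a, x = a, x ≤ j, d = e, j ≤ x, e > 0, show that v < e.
From j ≤ x and x ≤ j, j = x. x = a, so j = a. From d = e and j | d, j | e. Since j = a, a | e. e > 0, so a ≤ e. v < a, so v < e.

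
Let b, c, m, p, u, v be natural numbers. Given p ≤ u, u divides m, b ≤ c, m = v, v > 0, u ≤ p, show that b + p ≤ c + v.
u ≤ p and p ≤ u, so u = p. m = v and u divides m, hence u divides v. u = p, so p divides v. Because v > 0, p ≤ v. b ≤ c, so b + p ≤ c + v.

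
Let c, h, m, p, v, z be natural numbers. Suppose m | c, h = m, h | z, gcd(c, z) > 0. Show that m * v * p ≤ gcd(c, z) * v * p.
h = m and h | z, therefore m | z. From m | c, m | gcd(c, z). gcd(c, z) > 0, so m ≤ gcd(c, z). Then m * v ≤ gcd(c, z) * v. Then m * v * p ≤ gcd(c, z) * v * p.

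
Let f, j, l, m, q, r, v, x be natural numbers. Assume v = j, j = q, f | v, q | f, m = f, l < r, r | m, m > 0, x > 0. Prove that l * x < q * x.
From v = j and j = q, v = q. f | v, so f | q. Since q | f, f = q. From r | m and m > 0, r ≤ m. Since l < r, l < m. m = f, so l < f. Since f = q, l < q. Since x > 0, l * x < q * x.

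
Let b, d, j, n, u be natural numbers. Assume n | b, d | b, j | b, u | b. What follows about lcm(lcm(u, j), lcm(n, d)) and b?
lcm(lcm(u, j), lcm(n, d)) | b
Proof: Because u | b and j | b, lcm(u, j) | b. n | b and d | b, so lcm(n, d) | b. Since lcm(u, j) | b, lcm(lcm(u, j), lcm(n, d)) | b.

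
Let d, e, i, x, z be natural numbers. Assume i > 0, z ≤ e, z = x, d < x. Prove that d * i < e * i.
z = x and z ≤ e, therefore x ≤ e. d < x, so d < e. Since i > 0, by multiplying by a positive, d * i < e * i.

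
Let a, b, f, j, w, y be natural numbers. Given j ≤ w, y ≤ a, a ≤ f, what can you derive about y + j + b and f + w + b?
y + j + b ≤ f + w + b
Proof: Because y ≤ a and a ≤ f, y ≤ f. j ≤ w, so y + j ≤ f + w. Then y + j + b ≤ f + w + b.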